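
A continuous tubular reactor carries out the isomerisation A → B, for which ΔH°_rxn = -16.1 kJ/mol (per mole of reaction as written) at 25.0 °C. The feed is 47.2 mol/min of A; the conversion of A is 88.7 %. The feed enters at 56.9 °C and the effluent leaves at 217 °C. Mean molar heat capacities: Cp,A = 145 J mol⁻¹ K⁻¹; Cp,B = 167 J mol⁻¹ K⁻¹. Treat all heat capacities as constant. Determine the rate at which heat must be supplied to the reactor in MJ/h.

Extent of reaction ξ = 0.887 × 47.2 = 41.866 mol/min
Reaction term: ξ·ΔH°_rxn = 41.866 × -16.1 = -674.05 kJ/min
Sensible, feed 56.9→25 °C: -218.32 kJ/min
Outlet flows (mol/min): A 5.3336, B 41.866
Sensible, products 25→217 °C: 1490.9 kJ/min
Q = ΔH = 598.52 kJ/min = 9.9753 kW
Heat supplied = 35.911 MJ/h

Q_in = 35.9 MJ/h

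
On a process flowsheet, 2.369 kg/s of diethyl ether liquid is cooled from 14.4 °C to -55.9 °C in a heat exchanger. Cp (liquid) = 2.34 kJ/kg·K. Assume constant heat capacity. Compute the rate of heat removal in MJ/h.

Q_c = 1400 MJ/h

Q = ṁ·Cp·ΔT = 2.369 × 2.34 × (-55.9 − 14.4) = -389.71 kJ/s
Cooling duty = 1402.9 MJ/h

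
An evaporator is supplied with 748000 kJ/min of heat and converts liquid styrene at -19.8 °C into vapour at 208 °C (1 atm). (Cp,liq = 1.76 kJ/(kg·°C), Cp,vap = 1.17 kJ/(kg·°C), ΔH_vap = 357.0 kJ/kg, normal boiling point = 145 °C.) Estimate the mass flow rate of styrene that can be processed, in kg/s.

Δh = 1.76×(145−-19.8) + 357.0 + 1.17×(208−145) = 720.76 kJ/kg
Q = 748000 kJ/min = 12467 kJ/s = 12467 kJ/s
ṁ = Q/Δh = 12467 / 720.76 = 17.297 kg/s

ṁ = 17.3 kg/s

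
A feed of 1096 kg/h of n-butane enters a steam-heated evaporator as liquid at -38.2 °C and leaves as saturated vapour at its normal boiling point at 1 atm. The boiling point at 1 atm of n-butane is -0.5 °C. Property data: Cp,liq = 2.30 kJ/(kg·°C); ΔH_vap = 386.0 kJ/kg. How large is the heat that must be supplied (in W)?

Q = 144000 W

liquid -38.2→-0.5 °C: 86.71 kJ/kg
vaporisation at -0.5 °C: 386 kJ/kg
Δh = 86.71 + 386 = 472.71 kJ/kg
Q = ṁ·Δh = 1096 kg/h × 472.71 kJ/kg = 518090 kJ/h
|Q| = 143.91 kW = 143910 W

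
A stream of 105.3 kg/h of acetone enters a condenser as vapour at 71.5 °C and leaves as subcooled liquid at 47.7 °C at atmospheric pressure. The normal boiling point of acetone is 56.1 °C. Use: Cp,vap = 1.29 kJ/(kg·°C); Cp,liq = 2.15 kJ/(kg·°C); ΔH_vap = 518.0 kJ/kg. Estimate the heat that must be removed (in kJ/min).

Q_c = 976 kJ/min

vapour 71.5→56.1 °C: -19.866 kJ/kg
condensation at 56.1 °C: -518 kJ/kg
liquid 56.1→47.7 °C: -18.06 kJ/kg
Δh = -19.866 + -518 + -18.06 = -555.93 kJ/kg
Q = ṁ·Δh = 105.3 kg/h × -555.93 kJ/kg = -58539 kJ/h
|Q| = 16.261 kW = 975.65 kJ/min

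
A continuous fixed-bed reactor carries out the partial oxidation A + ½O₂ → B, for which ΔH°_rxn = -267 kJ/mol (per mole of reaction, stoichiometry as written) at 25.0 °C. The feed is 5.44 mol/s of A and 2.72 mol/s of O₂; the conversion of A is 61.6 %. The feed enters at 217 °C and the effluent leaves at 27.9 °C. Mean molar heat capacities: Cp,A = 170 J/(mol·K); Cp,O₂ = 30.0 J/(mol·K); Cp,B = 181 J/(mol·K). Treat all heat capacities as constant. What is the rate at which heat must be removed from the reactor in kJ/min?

Extent of reaction ξ = 0.616 × 5.44 = 3.351 mol/s
Reaction term: ξ·ΔH°_rxn = 3.351 × -267 = -894.73 kJ/s
Sensible, feed 217→25 °C: -193.23 kJ/s
Outlet flows (mol/s): A 2.089, O₂ 1.0445, B 3.351
Sensible, products 25→27.9 °C: 2.8797 kJ/s
Q = ΔH = -1085.1 kJ/s = -1085.1 kW
Heat removed = 65105 kJ/min

Q_out = 65100 kJ/min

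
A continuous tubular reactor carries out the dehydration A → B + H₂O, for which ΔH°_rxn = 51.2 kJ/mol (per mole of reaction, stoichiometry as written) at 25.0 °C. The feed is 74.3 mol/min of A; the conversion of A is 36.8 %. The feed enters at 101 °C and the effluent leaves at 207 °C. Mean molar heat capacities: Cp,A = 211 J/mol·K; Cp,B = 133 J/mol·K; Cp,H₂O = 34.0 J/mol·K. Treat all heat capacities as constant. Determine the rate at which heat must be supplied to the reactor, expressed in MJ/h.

Extent of reaction ξ = 0.368 × 74.3 = 27.342 mol/min
Reaction term: ξ·ΔH°_rxn = 27.342 × 51.2 = 1399.9 kJ/min
Sensible, feed 101→25 °C: -1191.5 kJ/min
Outlet flows (mol/min): A 46.958, B 27.342, H₂O 27.342
Sensible, products 25→207 °C: 2634.3 kJ/min
Q = ΔH = 2842.8 kJ/min = 47.379 kW
Heat supplied = 170.57 MJ/h

Q_in = 171 MJ/h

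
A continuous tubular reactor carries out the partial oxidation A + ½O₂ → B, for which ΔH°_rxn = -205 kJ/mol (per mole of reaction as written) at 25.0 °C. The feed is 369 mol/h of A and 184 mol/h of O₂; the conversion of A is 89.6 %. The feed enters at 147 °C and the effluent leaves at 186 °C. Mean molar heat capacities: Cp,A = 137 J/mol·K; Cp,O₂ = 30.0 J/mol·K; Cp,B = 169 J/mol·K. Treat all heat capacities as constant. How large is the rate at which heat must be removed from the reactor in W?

Extent of reaction ξ = 0.896 × 369 = 330.62 mol/h
Reaction term: ξ·ΔH°_rxn = 330.62 × -205 = -67778 kJ/h
Sensible, feed 147→25 °C: -6840.9 kJ/h
Outlet flows (mol/h): A 38.376, O₂ 18.688, B 330.62
Sensible, products 25→186 °C: 9932.7 kJ/h
Q = ΔH = -64686 kJ/h = -17.968 kW
Heat removed = 17968 W

Q_out = 18000 W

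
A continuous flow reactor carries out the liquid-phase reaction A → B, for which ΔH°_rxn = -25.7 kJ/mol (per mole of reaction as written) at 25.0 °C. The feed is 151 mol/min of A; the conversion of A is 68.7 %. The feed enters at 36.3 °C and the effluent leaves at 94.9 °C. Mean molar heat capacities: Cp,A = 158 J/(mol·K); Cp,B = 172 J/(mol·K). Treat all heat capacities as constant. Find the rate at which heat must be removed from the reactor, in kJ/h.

Q_out = 70000 kJ/h

Extent of reaction ξ = 0.687 × 151 = 103.74 mol/min
Reaction term: ξ·ΔH°_rxn = 103.74 × -25.7 = -2666 kJ/min
Sensible, feed 36.3→25 °C: -269.6 kJ/min
Outlet flows (mol/min): A 47.263, B 103.74
Sensible, products 25→94.9 °C: 1769.2 kJ/min
Q = ΔH = -1166.4 kJ/min = -19.441 kW
Heat removed = 69987 kJ/h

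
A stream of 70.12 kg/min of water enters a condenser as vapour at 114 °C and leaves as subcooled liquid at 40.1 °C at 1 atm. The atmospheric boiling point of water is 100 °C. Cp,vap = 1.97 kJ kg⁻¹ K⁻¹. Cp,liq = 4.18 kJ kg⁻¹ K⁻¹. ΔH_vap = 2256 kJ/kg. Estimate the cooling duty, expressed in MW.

Q_c = 2.96 MW

vapour 114→100 °C: -27.58 kJ/kg
condensation at 100 °C: -2256 kJ/kg
liquid 100→40.1 °C: -250.38 kJ/kg
Δh = -27.58 + -2256 + -250.38 = -2534 kJ/kg
Q = ṁ·Δh = 70.12 kg/min × -2534 kJ/kg = -177680 kJ/min
|Q| = 2961.4 kW = 2.9614 MW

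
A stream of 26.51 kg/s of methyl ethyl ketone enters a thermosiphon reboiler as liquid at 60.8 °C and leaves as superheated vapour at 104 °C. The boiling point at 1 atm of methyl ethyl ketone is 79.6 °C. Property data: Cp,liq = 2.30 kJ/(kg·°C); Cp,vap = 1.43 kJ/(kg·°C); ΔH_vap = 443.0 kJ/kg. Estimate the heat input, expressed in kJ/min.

Q = 829000 kJ/min

liquid 60.8→79.6 °C: 43.24 kJ/kg
vaporisation at 79.6 °C: 443 kJ/kg
vapour 79.6→104 °C: 34.892 kJ/kg
Δh = 43.24 + 443 + 34.892 = 521.13 kJ/kg
Q = ṁ·Δh = 26.51 kg/s × 521.13 kJ/kg = 13815 kJ/s
|Q| = 13815 kW = 828910 kJ/min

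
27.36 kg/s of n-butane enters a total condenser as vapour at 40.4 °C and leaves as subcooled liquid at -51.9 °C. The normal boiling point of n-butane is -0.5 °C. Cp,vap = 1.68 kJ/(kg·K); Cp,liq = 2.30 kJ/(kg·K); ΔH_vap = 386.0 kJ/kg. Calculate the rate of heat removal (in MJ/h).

vapour 40.4→-0.5 °C: -68.712 kJ/kg
condensation at -0.5 °C: -386 kJ/kg
liquid -0.5→-51.9 °C: -118.22 kJ/kg
Δh = -68.712 + -386 + -118.22 = -572.93 kJ/kg
Q = ṁ·Δh = 27.36 kg/s × -572.93 kJ/kg = -15675 kJ/s
|Q| = 15675 kW = 56432 MJ/h

Q_c = 56400 MJ/h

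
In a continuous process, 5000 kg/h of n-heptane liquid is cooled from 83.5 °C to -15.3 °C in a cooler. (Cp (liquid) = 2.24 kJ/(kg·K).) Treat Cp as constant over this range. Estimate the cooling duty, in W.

Q_c = 307000 W

Q = ṁ·Cp·ΔT = 5000 × 2.24 × (-15.3 − 83.5) = -1.1066e+06 kJ/h
Converting: 1.1066e+06 / 3600 s = 307.38 kW
Cooling duty = 307380 W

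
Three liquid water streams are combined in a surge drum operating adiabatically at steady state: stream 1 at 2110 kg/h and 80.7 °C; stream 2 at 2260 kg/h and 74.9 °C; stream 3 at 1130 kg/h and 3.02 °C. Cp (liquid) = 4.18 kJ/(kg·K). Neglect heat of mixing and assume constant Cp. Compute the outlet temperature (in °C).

Adiabatic, steady state ⇒ Σ ṁᵢCp,ᵢ(T_out − Tᵢ) = 0
T_out = Σ ṁᵢCp,ᵢTᵢ / Σ ṁᵢCp,ᵢ
      = 1.4336e+06 / 22990 = 62.357 °C

T_out = 62.4 °C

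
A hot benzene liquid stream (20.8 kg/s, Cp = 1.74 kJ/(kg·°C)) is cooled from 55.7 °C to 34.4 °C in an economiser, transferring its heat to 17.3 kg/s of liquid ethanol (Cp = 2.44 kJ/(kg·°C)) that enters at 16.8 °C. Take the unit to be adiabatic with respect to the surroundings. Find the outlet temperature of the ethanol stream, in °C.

Heat released by hot stream: Q = 20.8 × 1.74 × (55.7 − 34.4) = 770.89 kJ/s
Energy balance on cold side (adiabatic exchanger): Q = ṁ_c·Cp_c·(T_c,out − T_c,in)
T_c,out = 16.8 + 770.89/(17.3 × 2.44) = 35.062 °C

T_c,out = 35.1 °C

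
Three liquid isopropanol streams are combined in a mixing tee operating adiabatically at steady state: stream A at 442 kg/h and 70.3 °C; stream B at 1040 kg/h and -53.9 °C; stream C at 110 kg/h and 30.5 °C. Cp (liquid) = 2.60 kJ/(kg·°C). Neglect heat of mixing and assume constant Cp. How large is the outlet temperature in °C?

T_out = -13.6 °C

Adiabatic, steady state ⇒ Σ ṁᵢCp,ᵢ(T_out − Tᵢ) = 0
T_out = Σ ṁᵢCp,ᵢTᵢ / Σ ṁᵢCp,ᵢ
      = -56234 / 4139.2 = -13.586 °C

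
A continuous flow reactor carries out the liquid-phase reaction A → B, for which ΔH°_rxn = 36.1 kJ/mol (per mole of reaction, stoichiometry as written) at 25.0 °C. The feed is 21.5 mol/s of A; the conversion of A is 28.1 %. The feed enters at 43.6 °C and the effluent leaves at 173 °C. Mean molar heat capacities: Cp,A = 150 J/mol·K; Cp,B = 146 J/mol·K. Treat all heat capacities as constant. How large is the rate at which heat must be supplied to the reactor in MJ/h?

Q_in = 2270 MJ/h

Extent of reaction ξ = 0.281 × 21.5 = 6.0415 mol/s
Reaction term: ξ·ΔH°_rxn = 6.0415 × 36.1 = 218.1 kJ/s
Sensible, feed 43.6→25 °C: -59.985 kJ/s
Outlet flows (mol/s): A 15.458, B 6.0415
Sensible, products 25→173 °C: 473.72 kJ/s
Q = ΔH = 631.84 kJ/s = 631.84 kW
Heat supplied = 2274.6 MJ/h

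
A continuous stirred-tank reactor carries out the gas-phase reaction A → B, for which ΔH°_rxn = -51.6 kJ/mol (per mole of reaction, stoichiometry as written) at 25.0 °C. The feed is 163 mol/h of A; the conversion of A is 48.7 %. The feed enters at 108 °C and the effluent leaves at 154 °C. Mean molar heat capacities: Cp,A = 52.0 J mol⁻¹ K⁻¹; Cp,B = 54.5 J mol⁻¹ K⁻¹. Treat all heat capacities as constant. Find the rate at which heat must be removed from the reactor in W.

Extent of reaction ξ = 0.487 × 163 = 79.381 mol/h
Reaction term: ξ·ΔH°_rxn = 79.381 × -51.6 = -4096.1 kJ/h
Sensible, feed 108→25 °C: -703.51 kJ/h
Outlet flows (mol/h): A 83.619, B 79.381
Sensible, products 25→154 °C: 1119 kJ/h
Q = ΔH = -3680.6 kJ/h = -1.0224 kW
Heat removed = 1022.4 W

Q_out = 1020 W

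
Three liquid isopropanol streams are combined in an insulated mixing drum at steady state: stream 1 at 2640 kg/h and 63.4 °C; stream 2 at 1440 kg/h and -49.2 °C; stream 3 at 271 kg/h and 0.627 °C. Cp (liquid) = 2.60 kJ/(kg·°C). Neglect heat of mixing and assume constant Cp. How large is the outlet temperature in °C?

Adiabatic, steady state ⇒ Σ ṁᵢCp,ᵢ(T_out − Tᵢ) = 0
Σ ṁᵢCp,ᵢTᵢ = 2640×2.60×63.4 + 1440×2.60×-49.2 + 271×2.60×0.627 = 251410
Σ ṁᵢCp,ᵢ = 2640×2.60 + 1440×2.60 + 271×2.60 = 11313
T_out = 251410 / 11313 = 22.224 °C

T_out = 22.2 °C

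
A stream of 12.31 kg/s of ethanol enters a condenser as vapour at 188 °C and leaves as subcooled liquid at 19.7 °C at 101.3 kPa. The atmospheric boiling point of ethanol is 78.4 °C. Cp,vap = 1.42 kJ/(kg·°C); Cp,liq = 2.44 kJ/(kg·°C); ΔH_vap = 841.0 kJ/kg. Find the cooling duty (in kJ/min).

Q_c = 842000 kJ/min

vapour 188→78.4 °C: -155.63 kJ/kg
condensation at 78.4 °C: -841 kJ/kg
liquid 78.4→19.7 °C: -143.23 kJ/kg
Δh = -155.63 + -841 + -143.23 = -1139.9 kJ/kg
Q = ṁ·Δh = 12.31 kg/s × -1139.9 kJ/kg = -14032 kJ/s
|Q| = 14032 kW = 841900 kJ/min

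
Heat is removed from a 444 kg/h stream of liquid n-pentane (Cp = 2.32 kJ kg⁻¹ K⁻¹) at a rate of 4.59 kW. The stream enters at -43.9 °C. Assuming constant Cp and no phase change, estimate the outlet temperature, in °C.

T_out = -59.9 °C

Q = 4.59 kW = 16524 kJ/h
ΔT = Q/(ṁ·Cp) = 16524/(444×2.32) = 16.041 K
T_out = -43.9 − 16.041 = -59.941 °C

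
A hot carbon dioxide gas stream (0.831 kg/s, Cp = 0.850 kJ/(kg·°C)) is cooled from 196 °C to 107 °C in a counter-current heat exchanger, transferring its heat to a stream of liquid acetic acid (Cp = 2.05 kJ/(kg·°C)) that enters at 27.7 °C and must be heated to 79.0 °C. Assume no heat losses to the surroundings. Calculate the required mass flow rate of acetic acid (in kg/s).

Heat released by hot stream: Q = 0.831 × 0.850 × (196 − 107) = 62.865 kJ/s
Energy balance on cold side (adiabatic exchanger): Q = ṁ_c·Cp_c·(T_c,out − T_c,in)
ṁ_c = 62.865 / [2.05 × (79.0 − 27.7)] = 0.59778 kg/s

ṁ_c = 0.598 kg/s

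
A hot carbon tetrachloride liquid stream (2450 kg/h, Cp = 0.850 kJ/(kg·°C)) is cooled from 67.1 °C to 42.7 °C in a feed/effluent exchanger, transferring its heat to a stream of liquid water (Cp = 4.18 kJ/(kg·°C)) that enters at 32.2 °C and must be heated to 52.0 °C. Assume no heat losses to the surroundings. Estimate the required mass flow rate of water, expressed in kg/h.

Heat released by hot stream: Q = 2450 × 0.850 × (67.1 − 42.7) = 50813 kJ/h
Energy balance on cold side (adiabatic exchanger): Q = ṁ_c·Cp_c·(T_c,out − T_c,in)
ṁ_c = 50813 / [4.18 × (52.0 − 32.2)] = 613.95 kg/h

ṁ_c = 614 kg/h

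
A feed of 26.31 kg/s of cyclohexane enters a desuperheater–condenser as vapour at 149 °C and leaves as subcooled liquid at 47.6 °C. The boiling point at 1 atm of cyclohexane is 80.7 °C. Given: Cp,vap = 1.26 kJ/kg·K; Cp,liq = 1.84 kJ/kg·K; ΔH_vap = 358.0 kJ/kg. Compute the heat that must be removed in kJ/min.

Q_c = 797000 kJ/min

vapour 149→80.7 °C: -86.058 kJ/kg
condensation at 80.7 °C: -358 kJ/kg
liquid 80.7→47.6 °C: -60.904 kJ/kg
Δh = -86.058 + -358 + -60.904 = -504.96 kJ/kg
Q = ṁ·Δh = 26.31 kg/s × -504.96 kJ/kg = -13286 kJ/s
|Q| = 13286 kW = 797130 kJ/min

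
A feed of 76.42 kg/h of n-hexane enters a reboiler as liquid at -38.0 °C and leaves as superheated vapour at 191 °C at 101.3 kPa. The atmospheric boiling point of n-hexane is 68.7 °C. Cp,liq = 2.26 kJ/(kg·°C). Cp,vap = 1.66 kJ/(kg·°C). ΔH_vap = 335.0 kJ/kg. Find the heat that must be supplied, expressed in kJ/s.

Q = 16.5 kJ/s

liquid -38.0→68.7 °C: 241.14 kJ/kg
vaporisation at 68.7 °C: 335 kJ/kg
vapour 68.7→191 °C: 203.02 kJ/kg
Δh = 241.14 + 335 + 203.02 = 779.16 kJ/kg
Q = ṁ·Δh = 76.42 kg/h × 779.16 kJ/kg = 59543 kJ/h
|Q| = 16.54 kW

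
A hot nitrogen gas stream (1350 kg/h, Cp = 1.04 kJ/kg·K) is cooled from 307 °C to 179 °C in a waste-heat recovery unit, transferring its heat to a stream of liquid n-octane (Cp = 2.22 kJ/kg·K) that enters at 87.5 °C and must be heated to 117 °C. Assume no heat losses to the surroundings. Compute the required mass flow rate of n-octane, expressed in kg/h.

ṁ_c = 2740 kg/h

Heat released by hot stream: Q = 1350 × 1.04 × (307 − 179) = 179710 kJ/h
Energy balance on cold side (adiabatic exchanger): Q = ṁ_c·Cp_c·(T_c,out − T_c,in)
ṁ_c = 179710 / [2.22 × (117 − 87.5)] = 2744.1 kg/h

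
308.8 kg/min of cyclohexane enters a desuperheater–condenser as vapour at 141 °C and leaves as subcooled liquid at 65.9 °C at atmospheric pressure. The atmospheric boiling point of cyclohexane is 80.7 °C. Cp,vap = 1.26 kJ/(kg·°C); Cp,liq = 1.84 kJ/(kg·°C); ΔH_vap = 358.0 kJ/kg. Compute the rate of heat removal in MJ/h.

vapour 141→80.7 °C: -75.978 kJ/kg
condensation at 80.7 °C: -358 kJ/kg
liquid 80.7→65.9 °C: -27.232 kJ/kg
Δh = -75.978 + -358 + -27.232 = -461.21 kJ/kg
Q = ṁ·Δh = 308.8 kg/min × -461.21 kJ/kg = -142420 kJ/min
|Q| = 2373.7 kW = 8545.3 MJ/h

Q_c = 8550 MJ/h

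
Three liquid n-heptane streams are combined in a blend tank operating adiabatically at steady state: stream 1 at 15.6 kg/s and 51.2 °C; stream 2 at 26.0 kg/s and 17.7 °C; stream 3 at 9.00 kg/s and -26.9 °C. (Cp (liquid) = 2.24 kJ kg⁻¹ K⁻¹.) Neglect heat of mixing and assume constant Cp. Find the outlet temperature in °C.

T_out = 20.1 °C

No heat crosses the boundary, so H_out = H_in.
Σ ṁᵢCp,ᵢTᵢ = 15.6×2.24×51.2 + 26.0×2.24×17.7 + 9.00×2.24×-26.9 = 2277.7
Σ ṁᵢCp,ᵢ = 15.6×2.24 + 26.0×2.24 + 9.00×2.24 = 113.34
T_out = 2277.7 / 113.34 = 20.095 °C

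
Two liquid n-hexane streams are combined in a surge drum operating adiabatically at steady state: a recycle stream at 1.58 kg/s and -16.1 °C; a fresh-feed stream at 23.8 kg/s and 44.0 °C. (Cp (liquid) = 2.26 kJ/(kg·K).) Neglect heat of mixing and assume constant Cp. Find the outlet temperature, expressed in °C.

No heat crosses the boundary, so H_out = H_in.
Σ ṁᵢCp,ᵢTᵢ = 1.58×2.26×-16.1 + 23.8×2.26×44.0 = 2309.2
Σ ṁᵢCp,ᵢ = 1.58×2.26 + 23.8×2.26 = 57.359
T_out = 2309.2 / 57.359 = 40.259 °C

T_out = 40.3 °C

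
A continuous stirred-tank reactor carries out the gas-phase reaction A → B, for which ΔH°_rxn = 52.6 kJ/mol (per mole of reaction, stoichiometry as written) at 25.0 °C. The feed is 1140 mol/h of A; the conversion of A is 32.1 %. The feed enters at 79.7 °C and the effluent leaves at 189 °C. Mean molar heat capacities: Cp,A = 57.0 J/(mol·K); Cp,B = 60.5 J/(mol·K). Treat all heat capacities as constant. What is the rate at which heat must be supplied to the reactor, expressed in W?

Q_in = 7380 W

Extent of reaction ξ = 0.321 × 1140 = 365.94 mol/h
Reaction term: ξ·ΔH°_rxn = 365.94 × 52.6 = 19248 kJ/h
Sensible, feed 79.7→25 °C: -3554.4 kJ/h
Outlet flows (mol/h): A 774.06, B 365.94
Sensible, products 25→189 °C: 10867 kJ/h
Q = ΔH = 26561 kJ/h = 7.378 kW
Heat supplied = 7378 W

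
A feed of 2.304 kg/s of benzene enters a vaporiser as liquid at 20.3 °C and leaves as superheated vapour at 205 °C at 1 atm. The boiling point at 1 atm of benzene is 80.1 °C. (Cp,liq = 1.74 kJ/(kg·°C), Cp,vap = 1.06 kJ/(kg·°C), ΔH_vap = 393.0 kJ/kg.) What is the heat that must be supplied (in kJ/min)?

Q = 87000 kJ/min

liquid 20.3→80.1 °C: 104.05 kJ/kg
vaporisation at 80.1 °C: 393 kJ/kg
vapour 80.1→205 °C: 132.39 kJ/kg
Δh = 104.05 + 393 + 132.39 = 629.45 kJ/kg
Q = ṁ·Δh = 2.304 kg/s × 629.45 kJ/kg = 1450.2 kJ/s
|Q| = 1450.2 kW = 87015 kJ/min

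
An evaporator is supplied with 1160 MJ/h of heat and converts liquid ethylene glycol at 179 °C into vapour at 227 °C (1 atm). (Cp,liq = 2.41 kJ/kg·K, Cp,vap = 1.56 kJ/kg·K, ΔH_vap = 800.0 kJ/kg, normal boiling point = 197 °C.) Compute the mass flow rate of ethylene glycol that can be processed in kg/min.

ṁ = 21.7 kg/min

Δh = 2.41×(197−179) + 800.0 + 1.56×(227−197) = 890.18 kJ/kg
Q = 1160 MJ/h = 322.22 kJ/s = 19333 kJ/min
ṁ = Q/Δh = 19333 / 890.18 = 21.718 kg/min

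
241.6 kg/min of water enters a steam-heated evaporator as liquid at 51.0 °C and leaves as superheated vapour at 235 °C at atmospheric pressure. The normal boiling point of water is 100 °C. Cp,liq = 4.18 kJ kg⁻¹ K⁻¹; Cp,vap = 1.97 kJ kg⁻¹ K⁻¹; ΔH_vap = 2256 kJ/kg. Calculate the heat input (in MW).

Q = 11.0 MW

liquid 51.0→100 °C: 204.82 kJ/kg
vaporisation at 100 °C: 2256 kJ/kg
vapour 100→235 °C: 265.95 kJ/kg
Δh = 204.82 + 2256 + 265.95 = 2726.8 kJ/kg
Q = ṁ·Δh = 241.6 kg/min × 2726.8 kJ/kg = 658790 kJ/min
|Q| = 10980 kW = 10.98 MW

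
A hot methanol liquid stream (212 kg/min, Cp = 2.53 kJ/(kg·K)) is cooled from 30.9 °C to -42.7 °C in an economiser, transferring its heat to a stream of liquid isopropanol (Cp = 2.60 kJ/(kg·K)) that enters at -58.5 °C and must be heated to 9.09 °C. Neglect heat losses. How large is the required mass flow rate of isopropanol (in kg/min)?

Heat released by hot stream: Q = 212 × 2.53 × (30.9 − -42.7) = 39476 kJ/min
Energy balance on cold side (adiabatic exchanger): Q = ṁ_c·Cp_c·(T_c,out − T_c,in)
ṁ_c = 39476 / [2.60 × (9.09 − -58.5)] = 224.64 kg/min

ṁ_c = 225 kg/min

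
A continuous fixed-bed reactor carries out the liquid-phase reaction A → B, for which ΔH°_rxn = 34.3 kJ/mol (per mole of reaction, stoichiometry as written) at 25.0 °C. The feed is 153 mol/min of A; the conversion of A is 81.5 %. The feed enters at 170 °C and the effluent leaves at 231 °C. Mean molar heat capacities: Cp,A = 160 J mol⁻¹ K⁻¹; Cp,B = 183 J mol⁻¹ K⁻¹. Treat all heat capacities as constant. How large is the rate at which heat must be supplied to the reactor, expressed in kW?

Extent of reaction ξ = 0.815 × 153 = 124.69 mol/min
Reaction term: ξ·ΔH°_rxn = 124.69 × 34.3 = 4277 kJ/min
Sensible, feed 170→25 °C: -3549.6 kJ/min
Outlet flows (mol/min): A 28.305, B 124.69
Sensible, products 25→231 °C: 5633.7 kJ/min
Q = ΔH = 6361.1 kJ/min = 106.02 kW
Heat supplied = 106.02 kW

Q_in = 106 kW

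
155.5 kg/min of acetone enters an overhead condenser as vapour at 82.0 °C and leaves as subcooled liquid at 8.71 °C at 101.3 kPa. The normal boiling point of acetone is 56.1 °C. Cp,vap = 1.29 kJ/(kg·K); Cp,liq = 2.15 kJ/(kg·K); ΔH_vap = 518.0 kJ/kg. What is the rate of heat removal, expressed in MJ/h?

vapour 82.0→56.1 °C: -33.411 kJ/kg
condensation at 56.1 °C: -518 kJ/kg
liquid 56.1→8.71 °C: -101.89 kJ/kg
Δh = -33.411 + -518 + -101.89 = -653.3 kJ/kg
Q = ṁ·Δh = 155.5 kg/min × -653.3 kJ/kg = -101590 kJ/min
|Q| = 1693.1 kW = 6095.3 MJ/h

Q_c = 6100 MJ/h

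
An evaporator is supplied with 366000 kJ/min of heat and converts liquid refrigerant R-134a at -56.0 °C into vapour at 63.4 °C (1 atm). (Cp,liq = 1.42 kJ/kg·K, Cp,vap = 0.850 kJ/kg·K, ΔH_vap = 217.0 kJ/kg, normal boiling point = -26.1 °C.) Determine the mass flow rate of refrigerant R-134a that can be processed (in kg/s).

ṁ = 18.2 kg/s

Δh = 1.42×(-26.1−-56.0) + 217.0 + 0.850×(63.4−-26.1) = 335.53 kJ/kg
Q = 366000 kJ/min = 6100 kJ/s = 6100 kJ/s
ṁ = Q/Δh = 6100 / 335.53 = 18.18 kg/s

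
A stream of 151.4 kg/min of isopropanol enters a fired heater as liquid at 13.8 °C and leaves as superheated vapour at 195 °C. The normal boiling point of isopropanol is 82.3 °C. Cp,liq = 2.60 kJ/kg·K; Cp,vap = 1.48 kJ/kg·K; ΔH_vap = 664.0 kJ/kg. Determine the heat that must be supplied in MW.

liquid 13.8→82.3 °C: 178.1 kJ/kg
vaporisation at 82.3 °C: 664 kJ/kg
vapour 82.3→195 °C: 166.8 kJ/kg
Δh = 178.1 + 664 + 166.8 = 1008.9 kJ/kg
Q = ṁ·Δh = 151.4 kg/min × 1008.9 kJ/kg = 152750 kJ/min
|Q| = 2545.8 kW = 2.5458 MW

Q = 2.55 MW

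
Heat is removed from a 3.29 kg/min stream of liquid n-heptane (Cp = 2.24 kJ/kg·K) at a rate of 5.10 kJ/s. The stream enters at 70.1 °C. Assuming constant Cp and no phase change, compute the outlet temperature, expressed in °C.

Q = 5.10 kJ/s = 306 kJ/min
ΔT = Q/(ṁ·Cp) = 306/(3.29×2.24) = 41.522 K
T_out = 70.1 − 41.522 = 28.578 °C

T_out = 28.6 °C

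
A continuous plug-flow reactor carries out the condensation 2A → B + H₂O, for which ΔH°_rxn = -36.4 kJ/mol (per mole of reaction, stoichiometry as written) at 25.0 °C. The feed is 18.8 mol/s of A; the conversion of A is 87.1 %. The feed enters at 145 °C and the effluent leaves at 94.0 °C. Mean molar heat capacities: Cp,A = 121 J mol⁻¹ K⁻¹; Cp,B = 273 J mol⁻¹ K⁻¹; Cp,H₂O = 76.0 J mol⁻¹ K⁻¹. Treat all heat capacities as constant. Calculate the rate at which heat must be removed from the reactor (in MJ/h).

Q_out = 1270 MJ/h

Extent of reaction ξ = 0.871 × 18.8 / 2 = 8.1874 mol/s
Reaction term: ξ·ΔH°_rxn = 8.1874 × -36.4 = -298.02 kJ/s
Sensible, feed 145→25 °C: -272.98 kJ/s
Outlet flows (mol/s): A 2.4252, B 8.1874, H₂O 8.1874
Sensible, products 25→94.0 °C: 217.41 kJ/s
Q = ΔH = -353.59 kJ/s = -353.59 kW
Heat removed = 1272.9 MJ/h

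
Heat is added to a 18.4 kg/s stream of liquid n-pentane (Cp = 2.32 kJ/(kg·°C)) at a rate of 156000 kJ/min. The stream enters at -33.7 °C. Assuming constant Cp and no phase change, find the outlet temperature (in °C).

T_out = 27.2 °C

Q = 156000 kJ/min = 2600 kJ/s
ΔT = Q/(ṁ·Cp) = 2600/(18.4×2.32) = 60.907 K
T_out = -33.7 + 60.907 = 27.207 °C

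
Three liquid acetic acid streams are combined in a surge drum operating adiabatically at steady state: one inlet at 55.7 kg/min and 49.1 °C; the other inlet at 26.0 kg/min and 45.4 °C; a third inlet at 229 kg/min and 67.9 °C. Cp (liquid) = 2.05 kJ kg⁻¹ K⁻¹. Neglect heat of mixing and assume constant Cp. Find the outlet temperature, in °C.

T_out = 62.6 °C

Energy balance with Q = 0: Σ ṁᵢCp,ᵢ(T_out − Tᵢ) = 0
Σ ṁᵢCp,ᵢTᵢ = 55.7×2.05×49.1 + 26.0×2.05×45.4 + 229×2.05×67.9 = 39902
Σ ṁᵢCp,ᵢ = 55.7×2.05 + 26.0×2.05 + 229×2.05 = 636.93
T_out = 39902 / 636.93 = 62.647 °C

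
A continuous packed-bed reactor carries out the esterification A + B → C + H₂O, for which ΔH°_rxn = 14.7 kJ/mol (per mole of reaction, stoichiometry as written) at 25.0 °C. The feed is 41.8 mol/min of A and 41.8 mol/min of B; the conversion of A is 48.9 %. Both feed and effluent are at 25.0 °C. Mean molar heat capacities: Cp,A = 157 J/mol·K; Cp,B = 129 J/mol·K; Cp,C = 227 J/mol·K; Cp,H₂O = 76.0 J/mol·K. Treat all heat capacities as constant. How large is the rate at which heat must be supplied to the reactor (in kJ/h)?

Q_in = 18000 kJ/h

Extent of reaction ξ = 0.489 × 41.8 = 20.44 mol/min
Reaction term: ξ·ΔH°_rxn = 20.44 × 14.7 = 300.47 kJ/min
Q = ΔH = 300.47 kJ/min = 5.0078 kW
Heat supplied = 18028 kJ/h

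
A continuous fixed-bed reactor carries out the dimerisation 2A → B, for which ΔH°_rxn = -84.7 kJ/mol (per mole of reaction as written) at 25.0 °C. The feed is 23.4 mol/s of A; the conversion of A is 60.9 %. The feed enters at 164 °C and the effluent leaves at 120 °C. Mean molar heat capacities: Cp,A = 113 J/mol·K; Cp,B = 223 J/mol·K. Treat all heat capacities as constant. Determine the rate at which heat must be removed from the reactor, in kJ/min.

Q_out = 43300 kJ/min

Extent of reaction ξ = 0.609 × 23.4 / 2 = 7.1253 mol/s
Reaction term: ξ·ΔH°_rxn = 7.1253 × -84.7 = -603.51 kJ/s
Sensible, feed 164→25 °C: -367.54 kJ/s
Outlet flows (mol/s): A 9.1494, B 7.1253
Sensible, products 25→120 °C: 249.17 kJ/s
Q = ΔH = -721.89 kJ/s = -721.89 kW
Heat removed = 43313 kJ/min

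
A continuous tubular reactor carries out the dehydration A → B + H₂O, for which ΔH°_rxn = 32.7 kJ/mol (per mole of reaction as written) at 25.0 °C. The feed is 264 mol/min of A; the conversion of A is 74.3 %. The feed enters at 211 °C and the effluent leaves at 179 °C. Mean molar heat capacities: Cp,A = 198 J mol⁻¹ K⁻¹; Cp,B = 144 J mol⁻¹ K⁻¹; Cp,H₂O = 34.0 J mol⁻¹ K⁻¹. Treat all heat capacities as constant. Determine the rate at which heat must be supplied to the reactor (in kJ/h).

Q_in = 248000 kJ/h

Extent of reaction ξ = 0.743 × 264 = 196.15 mol/min
Reaction term: ξ·ΔH°_rxn = 196.15 × 32.7 = 6414.2 kJ/min
Sensible, feed 211→25 °C: -9722.6 kJ/min
Outlet flows (mol/min): A 67.848, B 196.15, H₂O 196.15
Sensible, products 25→179 °C: 7445.7 kJ/min
Q = ΔH = 4137.3 kJ/min = 68.955 kW
Heat supplied = 248240 kJ/h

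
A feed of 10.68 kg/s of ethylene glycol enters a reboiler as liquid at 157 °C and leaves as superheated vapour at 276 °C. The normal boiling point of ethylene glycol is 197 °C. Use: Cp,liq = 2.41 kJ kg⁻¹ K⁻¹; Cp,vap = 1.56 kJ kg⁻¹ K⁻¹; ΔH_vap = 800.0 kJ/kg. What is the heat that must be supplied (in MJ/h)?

Q = 39200 MJ/h

liquid 157→197 °C: 96.4 kJ/kg
vaporisation at 197 °C: 800 kJ/kg
vapour 197→276 °C: 123.24 kJ/kg
Δh = 96.4 + 800 + 123.24 = 1019.6 kJ/kg
Q = ṁ·Δh = 10.68 kg/s × 1019.6 kJ/kg = 10890 kJ/s
|Q| = 10890 kW = 39203 MJ/h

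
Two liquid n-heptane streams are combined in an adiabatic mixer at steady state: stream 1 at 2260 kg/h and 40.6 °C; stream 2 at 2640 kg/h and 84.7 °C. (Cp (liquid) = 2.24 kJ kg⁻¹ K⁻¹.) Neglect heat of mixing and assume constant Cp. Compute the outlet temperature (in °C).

T_out = 64.4 °C

Energy balance with Q = 0: Σ ṁᵢCp,ᵢ(T_out − Tᵢ) = 0
Σ ṁᵢCp,ᵢTᵢ = 2260×2.24×40.6 + 2640×2.24×84.7 = 706420
Σ ṁᵢCp,ᵢ = 2260×2.24 + 2640×2.24 = 10976
T_out = 706420 / 10976 = 64.36 °C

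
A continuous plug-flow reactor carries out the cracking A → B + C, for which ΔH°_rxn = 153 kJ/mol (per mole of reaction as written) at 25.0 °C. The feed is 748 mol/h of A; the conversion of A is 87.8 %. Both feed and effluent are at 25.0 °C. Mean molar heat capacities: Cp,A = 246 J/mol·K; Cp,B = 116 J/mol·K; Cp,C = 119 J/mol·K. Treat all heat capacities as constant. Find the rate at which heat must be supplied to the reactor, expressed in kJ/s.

Q_in = 27.9 kJ/s

Extent of reaction ξ = 0.878 × 748 = 656.74 mol/h
Reaction term: ξ·ΔH°_rxn = 656.74 × 153 = 100480 kJ/h
Q = ΔH = 100480 kJ/h = 27.912 kW
Heat supplied = 27.912 kJ/s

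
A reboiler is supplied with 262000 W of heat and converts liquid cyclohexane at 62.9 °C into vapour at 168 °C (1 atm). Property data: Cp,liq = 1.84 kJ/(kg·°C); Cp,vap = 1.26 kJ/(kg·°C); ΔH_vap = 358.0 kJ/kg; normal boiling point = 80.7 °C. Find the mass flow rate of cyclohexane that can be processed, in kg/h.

ṁ = 1880 kg/h

Δh = 1.84×(80.7−62.9) + 358.0 + 1.26×(168−80.7) = 500.75 kJ/kg
Q = 262000 W = 262 kJ/s = 943200 kJ/h
ṁ = Q/Δh = 943200 / 500.75 = 1883.6 kg/h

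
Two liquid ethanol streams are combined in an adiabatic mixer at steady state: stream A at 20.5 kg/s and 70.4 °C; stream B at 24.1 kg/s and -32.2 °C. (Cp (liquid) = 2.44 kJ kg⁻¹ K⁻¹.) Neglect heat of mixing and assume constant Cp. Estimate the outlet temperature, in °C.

T_out = 15.0 °C

No heat crosses the boundary, so H_out = H_in.
Σ ṁᵢCp,ᵢTᵢ = 20.5×2.44×70.4 + 24.1×2.44×-32.2 = 1627.9
Σ ṁᵢCp,ᵢ = 20.5×2.44 + 24.1×2.44 = 108.82
T_out = 1627.9 / 108.82 = 14.959 °C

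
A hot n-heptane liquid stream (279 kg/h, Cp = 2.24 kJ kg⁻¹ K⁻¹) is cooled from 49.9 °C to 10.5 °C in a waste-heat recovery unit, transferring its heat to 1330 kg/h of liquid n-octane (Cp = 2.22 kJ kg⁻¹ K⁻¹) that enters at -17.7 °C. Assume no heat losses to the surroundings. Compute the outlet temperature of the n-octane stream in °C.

Heat released by hot stream: Q = 279 × 2.24 × (49.9 − 10.5) = 24623 kJ/h
Energy balance on cold side (adiabatic exchanger): Q = ṁ_c·Cp_c·(T_c,out − T_c,in)
T_c,out = -17.7 + 24623/(1330 × 2.22) = -9.3604 °C

T_c,out = -9.36 °C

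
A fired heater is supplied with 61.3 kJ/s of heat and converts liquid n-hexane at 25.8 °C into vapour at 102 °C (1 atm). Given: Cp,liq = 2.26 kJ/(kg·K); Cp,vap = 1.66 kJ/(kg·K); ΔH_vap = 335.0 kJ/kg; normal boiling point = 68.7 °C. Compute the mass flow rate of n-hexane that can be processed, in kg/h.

ṁ = 453 kg/h

Δh = 2.26×(68.7−25.8) + 335.0 + 1.66×(102−68.7) = 487.23 kJ/kg
Q = 61.3 kJ/s = 61.3 kJ/s = 220680 kJ/h
ṁ = Q/Δh = 220680 / 487.23 = 452.93 kg/h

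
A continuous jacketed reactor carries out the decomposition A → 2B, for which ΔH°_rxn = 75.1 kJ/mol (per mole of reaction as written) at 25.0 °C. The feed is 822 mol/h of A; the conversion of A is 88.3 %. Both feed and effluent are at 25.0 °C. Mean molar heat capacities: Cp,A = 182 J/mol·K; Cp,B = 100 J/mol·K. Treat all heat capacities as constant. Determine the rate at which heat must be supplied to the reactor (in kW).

Q_in = 15.1 kW

Extent of reaction ξ = 0.883 × 822 = 725.83 mol/h
Reaction term: ξ·ΔH°_rxn = 725.83 × 75.1 = 54510 kJ/h
Q = ΔH = 54510 kJ/h = 15.142 kW
Heat supplied = 15.142 kW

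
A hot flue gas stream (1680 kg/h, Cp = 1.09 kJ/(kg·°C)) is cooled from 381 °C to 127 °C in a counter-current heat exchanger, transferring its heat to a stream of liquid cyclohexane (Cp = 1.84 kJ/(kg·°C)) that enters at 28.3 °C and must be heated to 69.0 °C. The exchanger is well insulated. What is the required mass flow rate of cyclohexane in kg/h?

ṁ_c = 6210 kg/h

Heat released by hot stream: Q = 1680 × 1.09 × (381 − 127) = 465120 kJ/h
Energy balance on cold side (adiabatic exchanger): Q = ṁ_c·Cp_c·(T_c,out − T_c,in)
ṁ_c = 465120 / [1.84 × (69.0 − 28.3)] = 6210.9 kg/h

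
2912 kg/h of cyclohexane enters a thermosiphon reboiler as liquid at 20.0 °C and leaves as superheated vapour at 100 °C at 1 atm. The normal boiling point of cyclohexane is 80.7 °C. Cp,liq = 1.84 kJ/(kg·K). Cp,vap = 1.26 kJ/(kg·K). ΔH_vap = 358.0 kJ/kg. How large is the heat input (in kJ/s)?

liquid 20.0→80.7 °C: 111.69 kJ/kg
vaporisation at 80.7 °C: 358 kJ/kg
vapour 80.7→100 °C: 24.318 kJ/kg
Δh = 111.69 + 358 + 24.318 = 494.01 kJ/kg
Q = ṁ·Δh = 2912 kg/h × 494.01 kJ/kg = 1.4385e+06 kJ/h
|Q| = 399.6 kW

Q = 400 kJ/s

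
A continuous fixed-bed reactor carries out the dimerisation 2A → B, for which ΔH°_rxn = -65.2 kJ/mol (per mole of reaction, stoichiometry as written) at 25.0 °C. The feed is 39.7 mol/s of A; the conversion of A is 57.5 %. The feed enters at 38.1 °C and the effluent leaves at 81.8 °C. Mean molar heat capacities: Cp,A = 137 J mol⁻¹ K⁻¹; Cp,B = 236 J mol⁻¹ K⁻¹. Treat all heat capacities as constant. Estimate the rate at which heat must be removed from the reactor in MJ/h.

Q_out = 1910 MJ/h

Extent of reaction ξ = 0.575 × 39.7 / 2 = 11.414 mol/s
Reaction term: ξ·ΔH°_rxn = 11.414 × -65.2 = -744.18 kJ/s
Sensible, feed 38.1→25 °C: -71.25 kJ/s
Outlet flows (mol/s): A 16.873, B 11.414
Sensible, products 25→81.8 °C: 284.29 kJ/s
Q = ΔH = -531.13 kJ/s = -531.13 kW
Heat removed = 1912.1 MJ/h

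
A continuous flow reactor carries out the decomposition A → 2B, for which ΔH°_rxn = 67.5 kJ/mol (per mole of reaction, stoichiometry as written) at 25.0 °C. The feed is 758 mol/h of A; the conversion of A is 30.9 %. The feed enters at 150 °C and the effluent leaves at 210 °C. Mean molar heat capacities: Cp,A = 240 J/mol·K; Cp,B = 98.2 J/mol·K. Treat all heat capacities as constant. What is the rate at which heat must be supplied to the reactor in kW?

Extent of reaction ξ = 0.309 × 758 = 234.22 mol/h
Reaction term: ξ·ΔH°_rxn = 234.22 × 67.5 = 15810 kJ/h
Sensible, feed 150→25 °C: -22740 kJ/h
Outlet flows (mol/h): A 523.78, B 468.44
Sensible, products 25→210 °C: 31766 kJ/h
Q = ΔH = 24836 kJ/h = 6.8989 kW
Heat supplied = 6.8989 kW

Q_in = 6.90 kW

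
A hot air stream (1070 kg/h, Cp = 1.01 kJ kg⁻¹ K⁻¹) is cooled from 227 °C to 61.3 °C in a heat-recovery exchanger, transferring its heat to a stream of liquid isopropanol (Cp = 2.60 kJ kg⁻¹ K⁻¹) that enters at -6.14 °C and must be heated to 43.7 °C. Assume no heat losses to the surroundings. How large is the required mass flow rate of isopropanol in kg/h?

ṁ_c = 1380 kg/h

Heat released by hot stream: Q = 1070 × 1.01 × (227 − 61.3) = 179070 kJ/h
Energy balance on cold side (adiabatic exchanger): Q = ṁ_c·Cp_c·(T_c,out − T_c,in)
ṁ_c = 179070 / [2.60 × (43.7 − -6.14)] = 1381.9 kg/h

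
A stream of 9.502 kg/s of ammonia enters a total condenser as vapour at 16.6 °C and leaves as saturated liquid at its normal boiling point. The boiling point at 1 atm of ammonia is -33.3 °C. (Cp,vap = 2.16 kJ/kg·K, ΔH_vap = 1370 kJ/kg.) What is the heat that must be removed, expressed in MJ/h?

vapour 16.6→-33.3 °C: -107.78 kJ/kg
condensation at -33.3 °C: -1370 kJ/kg
Δh = -107.78 + -1370 = -1477.8 kJ/kg
Q = ṁ·Δh = 9.502 kg/s × -1477.8 kJ/kg = -14042 kJ/s
|Q| = 14042 kW = 50551 MJ/h

Q_c = 50600 MJ/h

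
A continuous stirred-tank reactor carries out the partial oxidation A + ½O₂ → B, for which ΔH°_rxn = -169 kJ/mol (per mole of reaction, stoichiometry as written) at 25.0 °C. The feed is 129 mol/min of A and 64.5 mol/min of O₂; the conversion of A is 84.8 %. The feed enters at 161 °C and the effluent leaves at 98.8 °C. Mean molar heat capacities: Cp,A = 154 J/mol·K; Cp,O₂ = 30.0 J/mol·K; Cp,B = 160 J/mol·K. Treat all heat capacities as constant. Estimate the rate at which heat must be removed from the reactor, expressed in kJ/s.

Q_out = 332 kJ/s

Extent of reaction ξ = 0.848 × 129 = 109.39 mol/min
Reaction term: ξ·ΔH°_rxn = 109.39 × -169 = -18487 kJ/min
Sensible, feed 161→25 °C: -2964.9 kJ/min
Outlet flows (mol/min): A 19.608, O₂ 9.804, B 109.39
Sensible, products 25→98.8 °C: 1536.3 kJ/min
Q = ΔH = -19916 kJ/min = -331.93 kW
Heat removed = 331.93 kJ/s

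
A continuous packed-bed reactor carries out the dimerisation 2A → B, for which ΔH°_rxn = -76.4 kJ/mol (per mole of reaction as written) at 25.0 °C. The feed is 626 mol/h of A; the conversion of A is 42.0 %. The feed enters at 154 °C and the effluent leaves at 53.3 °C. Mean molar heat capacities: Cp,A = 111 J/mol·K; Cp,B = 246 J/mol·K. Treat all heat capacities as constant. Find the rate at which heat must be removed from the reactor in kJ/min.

Q_out = 283 kJ/min

Extent of reaction ξ = 0.420 × 626 / 2 = 131.46 mol/h
Reaction term: ξ·ΔH°_rxn = 131.46 × -76.4 = -10044 kJ/h
Sensible, feed 154→25 °C: -8963.7 kJ/h
Outlet flows (mol/h): A 363.08, B 131.46
Sensible, products 25→53.3 °C: 2055.7 kJ/h
Q = ΔH = -16951 kJ/h = -4.7087 kW
Heat removed = 282.52 kJ/min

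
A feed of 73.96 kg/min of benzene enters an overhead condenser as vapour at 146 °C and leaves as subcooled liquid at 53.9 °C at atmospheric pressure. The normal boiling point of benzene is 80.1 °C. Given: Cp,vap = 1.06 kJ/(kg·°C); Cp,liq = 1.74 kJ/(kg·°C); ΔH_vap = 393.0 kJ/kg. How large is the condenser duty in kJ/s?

vapour 146→80.1 °C: -69.854 kJ/kg
condensation at 80.1 °C: -393 kJ/kg
liquid 80.1→53.9 °C: -45.588 kJ/kg
Δh = -69.854 + -393 + -45.588 = -508.44 kJ/kg
Q = ṁ·Δh = 73.96 kg/min × -508.44 kJ/kg = -37604 kJ/min
|Q| = 626.74 kW

Q_c = 627 kJ/s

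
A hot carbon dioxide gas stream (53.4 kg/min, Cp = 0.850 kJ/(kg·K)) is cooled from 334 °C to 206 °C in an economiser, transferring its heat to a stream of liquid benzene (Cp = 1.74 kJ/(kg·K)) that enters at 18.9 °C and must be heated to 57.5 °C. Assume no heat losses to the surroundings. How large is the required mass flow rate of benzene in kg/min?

ṁ_c = 86.5 kg/min

Heat released by hot stream: Q = 53.4 × 0.850 × (334 − 206) = 5809.9 kJ/min
Energy balance on cold side (adiabatic exchanger): Q = ṁ_c·Cp_c·(T_c,out − T_c,in)
ṁ_c = 5809.9 / [1.74 × (57.5 − 18.9)] = 86.503 kg/min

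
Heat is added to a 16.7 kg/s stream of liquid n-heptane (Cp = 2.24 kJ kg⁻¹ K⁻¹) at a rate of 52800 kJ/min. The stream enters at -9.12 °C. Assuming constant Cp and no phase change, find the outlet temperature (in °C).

Q = 52800 kJ/min = 880 kJ/s
ΔT = Q/(ṁ·Cp) = 880/(16.7×2.24) = 23.524 K
T_out = -9.12 + 23.524 = 14.404 °C

T_out = 14.4 °C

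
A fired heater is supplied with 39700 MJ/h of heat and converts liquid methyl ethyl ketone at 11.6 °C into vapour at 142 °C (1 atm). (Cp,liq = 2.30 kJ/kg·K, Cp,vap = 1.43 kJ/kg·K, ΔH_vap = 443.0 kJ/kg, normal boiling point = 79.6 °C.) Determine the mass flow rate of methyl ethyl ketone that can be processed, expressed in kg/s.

ṁ = 16.0 kg/s

Δh = 2.30×(79.6−11.6) + 443.0 + 1.43×(142−79.6) = 688.63 kJ/kg
Q = 39700 MJ/h = 11028 kJ/s = 11028 kJ/s
ṁ = Q/Δh = 11028 / 688.63 = 16.014 kg/s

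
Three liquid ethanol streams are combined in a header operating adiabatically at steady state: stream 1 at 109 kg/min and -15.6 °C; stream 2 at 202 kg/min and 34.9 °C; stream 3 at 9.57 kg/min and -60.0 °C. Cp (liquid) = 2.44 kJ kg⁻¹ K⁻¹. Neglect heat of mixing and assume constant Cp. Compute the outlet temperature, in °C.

Energy balance with Q = 0: Σ ṁᵢCp,ᵢ(T_out − Tᵢ) = 0
T_out = Σ ṁᵢCp,ᵢTᵢ / Σ ṁᵢCp,ᵢ
      = 11651 / 782.19 = 14.896 °C

T_out = 14.9 °C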